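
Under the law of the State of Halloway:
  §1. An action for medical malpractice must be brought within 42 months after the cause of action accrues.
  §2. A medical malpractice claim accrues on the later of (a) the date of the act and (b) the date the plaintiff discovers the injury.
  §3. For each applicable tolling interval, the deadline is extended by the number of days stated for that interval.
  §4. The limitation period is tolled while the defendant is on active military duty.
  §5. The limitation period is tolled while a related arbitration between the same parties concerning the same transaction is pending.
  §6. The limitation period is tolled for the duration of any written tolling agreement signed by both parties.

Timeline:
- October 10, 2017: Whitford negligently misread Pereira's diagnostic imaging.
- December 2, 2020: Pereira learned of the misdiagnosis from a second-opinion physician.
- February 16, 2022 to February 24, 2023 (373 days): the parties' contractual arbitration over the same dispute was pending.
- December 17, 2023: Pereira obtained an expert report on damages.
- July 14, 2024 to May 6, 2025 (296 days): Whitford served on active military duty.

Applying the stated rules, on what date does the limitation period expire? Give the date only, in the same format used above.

April 2, 2026

Taking the later of the act (October 10, 2017) and discovery (December 2, 2020), the claim accrued on December 2, 2020.
The untolled deadline — 42 months after December 2, 2020 — is June 2, 2024.
The pending related arbitration from February 16, 2022 to February 24, 2023 tolled the period for 373 days, extending the deadline to June 10, 2025.
The period was tolled for 296 days by the defendant's active military service (July 14, 2024 to May 6, 2025), pushing the deadline to April 2, 2026.
The other events in the timeline have no effect on the limitation period under the stated rules.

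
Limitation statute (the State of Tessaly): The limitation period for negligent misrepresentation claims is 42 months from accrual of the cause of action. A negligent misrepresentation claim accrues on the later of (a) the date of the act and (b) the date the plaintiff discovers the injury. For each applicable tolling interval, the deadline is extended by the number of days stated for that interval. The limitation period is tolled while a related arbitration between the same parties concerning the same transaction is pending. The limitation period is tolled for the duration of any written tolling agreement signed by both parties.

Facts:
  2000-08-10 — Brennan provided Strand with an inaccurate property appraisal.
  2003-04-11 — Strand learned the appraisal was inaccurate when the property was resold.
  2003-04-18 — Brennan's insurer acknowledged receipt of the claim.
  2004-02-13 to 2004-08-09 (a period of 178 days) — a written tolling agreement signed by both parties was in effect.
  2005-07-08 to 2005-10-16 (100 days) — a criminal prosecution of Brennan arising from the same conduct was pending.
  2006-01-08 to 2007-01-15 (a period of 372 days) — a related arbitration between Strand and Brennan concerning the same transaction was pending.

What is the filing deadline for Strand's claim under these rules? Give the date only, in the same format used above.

Taking the later of the act (2000-08-10) and discovery (2003-04-11), the claim accrued on 2003-04-11.
42 months from 2003-04-11 is 2006-10-11.
Because the written tolling agreement ran from 2004-02-13 to 2004-08-09, the deadline is extended by 178 days to 2007-04-07.
Because the pending related arbitration ran from 2006-01-08 to 2007-01-15, the deadline is extended by 372 days to 2008-04-13.
The pending criminal prosecution from 2005-07-08 to 2005-10-16 does not toll the period, because no stated rule makes a criminal prosecution a tolling event.
None of the other events listed affects the running of the period under the stated rules.

2008-04-13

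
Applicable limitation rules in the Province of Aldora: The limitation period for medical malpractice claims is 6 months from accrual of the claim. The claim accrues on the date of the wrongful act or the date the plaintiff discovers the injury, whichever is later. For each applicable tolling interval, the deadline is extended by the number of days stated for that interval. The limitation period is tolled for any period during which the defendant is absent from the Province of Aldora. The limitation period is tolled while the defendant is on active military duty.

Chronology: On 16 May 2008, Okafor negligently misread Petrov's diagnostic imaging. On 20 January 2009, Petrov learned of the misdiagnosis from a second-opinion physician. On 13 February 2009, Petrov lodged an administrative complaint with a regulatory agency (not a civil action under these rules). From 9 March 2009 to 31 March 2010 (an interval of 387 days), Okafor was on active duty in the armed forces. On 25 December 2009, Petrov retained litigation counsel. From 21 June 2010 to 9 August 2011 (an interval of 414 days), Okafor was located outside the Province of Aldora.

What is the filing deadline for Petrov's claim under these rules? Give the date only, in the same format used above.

29 September 2011

Taking the later of the act (16 May 2008) and discovery (20 January 2009), the claim accrued on 20 January 2009.
6 months from 20 January 2009 is 20 July 2009.
The period was tolled for 387 days by the defendant's active military service (9 March 2009 to 31 March 2010), pushing the deadline to 11 August 2010.
The defendant's absence from the jurisdiction from 21 June 2010 to 9 August 2011 tolled the period for 414 days, extending the deadline to 29 September 2011.
None of the other events listed affects the running of the period under the stated rules.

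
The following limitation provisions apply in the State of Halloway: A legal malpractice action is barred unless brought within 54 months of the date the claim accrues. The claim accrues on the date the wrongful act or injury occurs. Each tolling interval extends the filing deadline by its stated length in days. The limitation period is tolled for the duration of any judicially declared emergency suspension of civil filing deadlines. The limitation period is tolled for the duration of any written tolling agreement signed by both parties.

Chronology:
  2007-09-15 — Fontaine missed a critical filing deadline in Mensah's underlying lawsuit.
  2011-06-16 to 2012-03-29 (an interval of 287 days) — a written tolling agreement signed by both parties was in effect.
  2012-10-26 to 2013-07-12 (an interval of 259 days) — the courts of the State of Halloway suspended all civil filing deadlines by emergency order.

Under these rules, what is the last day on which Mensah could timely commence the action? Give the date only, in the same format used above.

The limitation period began to run on 2007-09-15.
Adding the 54 months base period to 2007-09-15 gives a deadline of 2012-03-15, before any tolling.
Because the written tolling agreement ran from 2011-06-16 to 2012-03-29, the deadline is extended by 287 days to 2012-12-27.
The emergency suspension of filing deadlines from 2012-10-26 to 2013-07-12 tolled the period for 259 days, extending the deadline to 2013-09-12.

2013-09-12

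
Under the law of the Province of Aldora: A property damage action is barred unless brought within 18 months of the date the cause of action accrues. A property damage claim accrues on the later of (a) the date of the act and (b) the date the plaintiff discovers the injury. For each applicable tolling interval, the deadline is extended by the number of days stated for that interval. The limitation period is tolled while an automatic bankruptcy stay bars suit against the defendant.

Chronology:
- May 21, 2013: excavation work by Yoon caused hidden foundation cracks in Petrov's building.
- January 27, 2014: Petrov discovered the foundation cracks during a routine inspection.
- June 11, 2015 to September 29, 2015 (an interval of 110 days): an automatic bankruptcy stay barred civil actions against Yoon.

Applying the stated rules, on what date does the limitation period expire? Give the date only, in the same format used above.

November 14, 2015

Because discovery on January 27, 2014 post-dates the May 21, 2013 act, accrual under the later-of rule falls on January 27, 2014.
Adding the 18 months base period to January 27, 2014 gives a deadline of July 27, 2015, before any tolling.
Because the automatic bankruptcy stay ran from June 11, 2015 to September 29, 2015, the deadline is extended by 110 days to November 14, 2015.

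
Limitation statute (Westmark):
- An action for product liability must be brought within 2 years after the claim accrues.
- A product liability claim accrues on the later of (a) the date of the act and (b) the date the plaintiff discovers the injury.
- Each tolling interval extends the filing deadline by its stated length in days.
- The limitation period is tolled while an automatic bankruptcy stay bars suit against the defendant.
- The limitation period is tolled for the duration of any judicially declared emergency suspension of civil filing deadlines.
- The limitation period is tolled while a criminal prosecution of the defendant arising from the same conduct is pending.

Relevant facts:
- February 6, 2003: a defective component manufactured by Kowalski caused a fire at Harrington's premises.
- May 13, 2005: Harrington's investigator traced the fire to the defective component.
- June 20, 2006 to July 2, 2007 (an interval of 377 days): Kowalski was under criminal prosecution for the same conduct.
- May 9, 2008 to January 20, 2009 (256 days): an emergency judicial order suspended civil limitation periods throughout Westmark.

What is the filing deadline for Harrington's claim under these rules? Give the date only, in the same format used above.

The claim accrued on May 13, 2005 — the later of the February 6, 2003 act and the May 13, 2005 discovery.
2 years from May 13, 2005 is May 13, 2007.
The pending criminal prosecution from June 20, 2006 to July 2, 2007 tolled the period for 377 days, extending the deadline to May 24, 2008.
Because the emergency suspension of filing deadlines ran from May 9, 2008 to January 20, 2009, the deadline is extended by 256 days to February 4, 2009.

February 4, 2009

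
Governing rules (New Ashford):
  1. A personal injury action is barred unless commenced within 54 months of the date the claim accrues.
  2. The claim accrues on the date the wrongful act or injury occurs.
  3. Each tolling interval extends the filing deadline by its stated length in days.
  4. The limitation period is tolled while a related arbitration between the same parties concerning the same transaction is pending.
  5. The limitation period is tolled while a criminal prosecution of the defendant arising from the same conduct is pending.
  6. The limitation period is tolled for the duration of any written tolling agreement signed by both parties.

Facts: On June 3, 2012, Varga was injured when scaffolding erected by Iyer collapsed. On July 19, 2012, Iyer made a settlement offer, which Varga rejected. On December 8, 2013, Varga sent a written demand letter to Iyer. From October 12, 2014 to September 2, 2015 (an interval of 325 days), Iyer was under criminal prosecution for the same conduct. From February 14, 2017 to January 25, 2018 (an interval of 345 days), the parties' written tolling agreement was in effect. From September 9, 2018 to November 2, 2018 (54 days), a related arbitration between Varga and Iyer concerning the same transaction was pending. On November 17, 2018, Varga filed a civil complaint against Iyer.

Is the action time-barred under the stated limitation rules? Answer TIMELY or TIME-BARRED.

TIMELY

The claim accrued on June 3, 2012, the date of the act.
54 months from June 3, 2012 is December 3, 2016.
Because the pending criminal prosecution ran from October 12, 2014 to September 2, 2015, the deadline is extended by 325 days to October 24, 2017.
Because the written tolling agreement ran from February 14, 2017 to January 25, 2018, the deadline is extended by 345 days to October 4, 2018.
The pending related arbitration from September 9, 2018 to November 2, 2018 tolled the period for 54 days, extending the deadline to November 27, 2018.
Nothing else in the chronology tolls or restarts the period.
The November 17, 2018 filing precedes the November 27, 2018 deadline; the claim is timely.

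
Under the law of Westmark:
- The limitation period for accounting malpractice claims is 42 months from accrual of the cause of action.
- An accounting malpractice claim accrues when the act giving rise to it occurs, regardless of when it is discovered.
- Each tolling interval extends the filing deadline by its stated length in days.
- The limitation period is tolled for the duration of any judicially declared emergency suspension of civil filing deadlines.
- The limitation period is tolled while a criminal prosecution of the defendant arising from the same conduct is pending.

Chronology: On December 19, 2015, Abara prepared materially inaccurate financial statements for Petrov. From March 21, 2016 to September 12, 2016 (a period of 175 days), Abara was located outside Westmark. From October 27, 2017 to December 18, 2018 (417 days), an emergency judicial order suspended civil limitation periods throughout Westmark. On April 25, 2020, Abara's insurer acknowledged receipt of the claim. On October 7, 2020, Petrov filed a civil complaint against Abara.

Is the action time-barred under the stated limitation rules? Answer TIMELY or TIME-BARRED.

TIME-BARRED

The limitation period began to run on December 19, 2015.
42 months from December 19, 2015 is June 19, 2019.
Because the emergency suspension of filing deadlines ran from October 27, 2017 to December 18, 2018, the deadline is extended by 417 days to August 9, 2020.
No stated provision tolls the period for the defendant's absence, so the interval from March 21, 2016 to September 12, 2016 has no effect on the deadline.
The other events in the timeline have no effect on the limitation period under the stated rules.
The October 7, 2020 filing falls after the August 9, 2020 deadline; the claim is time-barred.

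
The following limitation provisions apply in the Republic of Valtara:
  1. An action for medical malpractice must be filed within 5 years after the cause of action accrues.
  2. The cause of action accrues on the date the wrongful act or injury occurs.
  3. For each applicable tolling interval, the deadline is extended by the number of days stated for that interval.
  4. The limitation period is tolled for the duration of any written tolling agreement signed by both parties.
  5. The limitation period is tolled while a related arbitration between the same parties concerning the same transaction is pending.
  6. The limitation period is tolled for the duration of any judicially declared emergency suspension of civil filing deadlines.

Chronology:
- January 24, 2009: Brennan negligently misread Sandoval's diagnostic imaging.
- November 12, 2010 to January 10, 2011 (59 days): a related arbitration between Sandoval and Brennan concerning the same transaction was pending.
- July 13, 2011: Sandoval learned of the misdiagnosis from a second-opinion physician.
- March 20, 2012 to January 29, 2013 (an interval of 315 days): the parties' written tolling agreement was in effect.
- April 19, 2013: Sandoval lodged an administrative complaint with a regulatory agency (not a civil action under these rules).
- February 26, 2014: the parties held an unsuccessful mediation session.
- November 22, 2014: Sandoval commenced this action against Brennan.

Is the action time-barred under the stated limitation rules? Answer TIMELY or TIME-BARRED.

TIMELY

The claim accrued on January 24, 2009, when the wrongful act occurred; under the stated occurrence rule the July 13, 2011 discovery does not delay accrual.
Adding the 5 years base period to January 24, 2009 gives a deadline of January 24, 2014, before any tolling.
The pending related arbitration from November 12, 2010 to January 10, 2011 tolled the period for 59 days, extending the deadline to March 24, 2014.
The period was tolled for 315 days by the written tolling agreement (March 20, 2012 to January 29, 2013), pushing the deadline to February 2, 2015.
Nothing else in the chronology tolls or restarts the period.
The November 22, 2014 filing precedes the February 2, 2015 deadline; the claim is timely.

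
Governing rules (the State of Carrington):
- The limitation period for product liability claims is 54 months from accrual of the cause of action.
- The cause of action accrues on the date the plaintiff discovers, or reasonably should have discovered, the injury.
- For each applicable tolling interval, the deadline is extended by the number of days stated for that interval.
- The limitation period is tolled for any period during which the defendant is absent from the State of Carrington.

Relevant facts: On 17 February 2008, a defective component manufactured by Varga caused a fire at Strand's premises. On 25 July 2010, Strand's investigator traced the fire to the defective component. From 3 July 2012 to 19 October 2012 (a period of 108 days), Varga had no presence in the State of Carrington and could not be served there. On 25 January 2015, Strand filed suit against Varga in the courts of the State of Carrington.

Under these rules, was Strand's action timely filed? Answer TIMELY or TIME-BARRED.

Accrual is tied to discovery, so the period began on 25 July 2010 rather than on 17 February 2008 when the act occurred.
The untolled deadline — 54 months after 25 July 2010 — is 25 January 2015.
The period was tolled for 108 days by the defendant's absence from the jurisdiction (3 July 2012 to 19 October 2012), pushing the deadline to 13 May 2015.
The 25 January 2015 filing precedes the 13 May 2015 deadline; the claim is timely.

TIMELY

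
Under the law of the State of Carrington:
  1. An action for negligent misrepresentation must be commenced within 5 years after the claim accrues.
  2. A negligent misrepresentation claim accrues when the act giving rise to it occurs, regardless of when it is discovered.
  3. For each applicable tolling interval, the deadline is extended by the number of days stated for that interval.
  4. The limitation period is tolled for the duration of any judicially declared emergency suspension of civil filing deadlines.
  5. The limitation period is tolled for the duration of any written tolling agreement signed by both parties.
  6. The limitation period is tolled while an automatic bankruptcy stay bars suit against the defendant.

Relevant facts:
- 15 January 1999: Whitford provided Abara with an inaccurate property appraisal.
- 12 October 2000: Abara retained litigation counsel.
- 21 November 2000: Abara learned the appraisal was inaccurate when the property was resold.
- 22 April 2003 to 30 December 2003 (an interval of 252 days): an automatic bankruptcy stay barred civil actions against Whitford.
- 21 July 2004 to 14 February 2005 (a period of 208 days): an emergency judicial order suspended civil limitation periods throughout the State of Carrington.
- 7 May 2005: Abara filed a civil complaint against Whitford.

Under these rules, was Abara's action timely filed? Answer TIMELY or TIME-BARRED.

Accrual is governed by the date of the act, so the period began to run on 15 January 1999; the later discovery on 21 November 2000 is irrelevant under the stated rule.
The untolled deadline — 5 years after 15 January 1999 — is 15 January 2004.
The period was tolled for 252 days by the automatic bankruptcy stay (22 April 2003 to 30 December 2003), pushing the deadline to 23 September 2004.
The period was tolled for 208 days by the emergency suspension of filing deadlines (21 July 2004 to 14 February 2005), pushing the deadline to 19 April 2005.
Nothing else in the chronology tolls or restarts the period.
Filing on 7 May 2005 missed the 19 April 2005 deadline — the action is time-barred.

TIME-BARRED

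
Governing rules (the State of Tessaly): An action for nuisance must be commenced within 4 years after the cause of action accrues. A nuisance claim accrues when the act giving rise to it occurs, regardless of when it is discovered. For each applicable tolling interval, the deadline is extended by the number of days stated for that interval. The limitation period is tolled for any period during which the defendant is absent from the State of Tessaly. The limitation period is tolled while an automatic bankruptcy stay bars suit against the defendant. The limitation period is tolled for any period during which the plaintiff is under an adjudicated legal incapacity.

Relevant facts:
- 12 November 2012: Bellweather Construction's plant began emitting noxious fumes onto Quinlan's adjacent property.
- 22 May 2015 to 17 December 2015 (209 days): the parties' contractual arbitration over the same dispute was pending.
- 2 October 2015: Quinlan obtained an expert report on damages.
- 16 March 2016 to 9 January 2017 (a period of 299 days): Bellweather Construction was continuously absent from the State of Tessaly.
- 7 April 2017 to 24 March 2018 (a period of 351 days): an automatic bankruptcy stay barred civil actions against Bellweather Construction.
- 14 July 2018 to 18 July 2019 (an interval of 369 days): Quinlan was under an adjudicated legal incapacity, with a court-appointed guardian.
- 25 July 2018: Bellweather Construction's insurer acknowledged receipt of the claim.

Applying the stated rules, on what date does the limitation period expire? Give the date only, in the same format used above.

The claim accrued on 12 November 2012, when the wrongful act occurred.
4 years from 12 November 2012 is 12 November 2016.
The period was tolled for 299 days by the defendant's absence from the jurisdiction (16 March 2016 to 9 January 2017), pushing the deadline to 7 September 2017.
The period was tolled for 351 days by the automatic bankruptcy stay (7 April 2017 to 24 March 2018), pushing the deadline to 24 August 2018.
The plaintiff's legal incapacity from 14 July 2018 to 18 July 2019 tolled the period for 369 days, extending the deadline to 28 August 2019.
The pending related arbitration from 22 May 2015 to 17 December 2015 does not toll the period, because no stated rule makes a pending arbitration a tolling event.
None of the other events listed affects the running of the period under the stated rules.

28 August 2019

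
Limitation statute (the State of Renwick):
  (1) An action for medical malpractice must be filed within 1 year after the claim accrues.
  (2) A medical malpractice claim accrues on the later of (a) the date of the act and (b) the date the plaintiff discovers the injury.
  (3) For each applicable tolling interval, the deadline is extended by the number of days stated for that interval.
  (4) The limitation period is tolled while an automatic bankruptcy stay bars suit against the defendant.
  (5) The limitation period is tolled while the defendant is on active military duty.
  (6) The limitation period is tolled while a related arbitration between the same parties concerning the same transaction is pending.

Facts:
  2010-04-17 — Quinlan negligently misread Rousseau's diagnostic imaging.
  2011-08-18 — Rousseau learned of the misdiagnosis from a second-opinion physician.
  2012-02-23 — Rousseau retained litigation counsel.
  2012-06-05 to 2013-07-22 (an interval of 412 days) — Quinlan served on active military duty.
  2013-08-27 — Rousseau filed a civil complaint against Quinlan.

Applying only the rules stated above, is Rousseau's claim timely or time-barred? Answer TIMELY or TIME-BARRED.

TIMELY

Because discovery on 2011-08-18 post-dates the 2010-04-17 act, accrual under the later-of rule falls on 2011-08-18.
1 year from 2011-08-18 is 2012-08-18.
The period was tolled for 412 days by the defendant's active military service (2012-06-05 to 2013-07-22), pushing the deadline to 2013-10-04.
Nothing else in the chronology tolls or restarts the period.
The 2013-08-27 filing precedes the 2013-10-04 deadline; the claim is timely.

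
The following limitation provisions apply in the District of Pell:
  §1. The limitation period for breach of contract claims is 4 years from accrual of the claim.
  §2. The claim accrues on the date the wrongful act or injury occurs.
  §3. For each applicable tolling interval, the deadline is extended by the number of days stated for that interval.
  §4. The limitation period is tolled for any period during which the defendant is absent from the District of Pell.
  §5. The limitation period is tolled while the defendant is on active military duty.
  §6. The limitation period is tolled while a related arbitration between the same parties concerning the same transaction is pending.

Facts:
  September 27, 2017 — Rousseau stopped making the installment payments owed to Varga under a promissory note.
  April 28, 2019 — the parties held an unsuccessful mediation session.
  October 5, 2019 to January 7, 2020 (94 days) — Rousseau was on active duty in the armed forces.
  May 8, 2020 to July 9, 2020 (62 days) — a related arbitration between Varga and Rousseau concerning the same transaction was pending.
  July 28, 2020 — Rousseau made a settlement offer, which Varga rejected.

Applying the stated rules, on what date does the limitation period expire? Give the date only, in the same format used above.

March 2, 2022

The claim accrued on September 27, 2017, when the wrongful act occurred.
Adding the 4 years base period to September 27, 2017 gives a deadline of September 27, 2021, before any tolling.
The period was tolled for 94 days by the defendant's active military service (October 5, 2019 to January 7, 2020), pushing the deadline to December 30, 2021.
The period was tolled for 62 days by the pending related arbitration (May 8, 2020 to July 9, 2020), pushing the deadline to March 2, 2022.
The other events in the timeline have no effect on the limitation period under the stated rules.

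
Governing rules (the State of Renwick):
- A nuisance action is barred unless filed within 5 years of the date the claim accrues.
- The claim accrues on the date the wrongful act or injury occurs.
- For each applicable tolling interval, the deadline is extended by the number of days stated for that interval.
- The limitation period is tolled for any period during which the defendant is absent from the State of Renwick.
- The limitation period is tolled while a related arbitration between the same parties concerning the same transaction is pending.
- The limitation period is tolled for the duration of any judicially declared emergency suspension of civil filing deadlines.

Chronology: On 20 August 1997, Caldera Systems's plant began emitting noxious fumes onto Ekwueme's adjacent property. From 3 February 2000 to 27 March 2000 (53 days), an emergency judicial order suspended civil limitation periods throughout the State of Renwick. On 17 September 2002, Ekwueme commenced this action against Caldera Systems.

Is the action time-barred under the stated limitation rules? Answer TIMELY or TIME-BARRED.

TIMELY

The claim accrued on 20 August 1997, when the wrongful act occurred.
Adding the 5 years base period to 20 August 1997 gives a deadline of 20 August 2002, before any tolling.
The emergency suspension of filing deadlines from 3 February 2000 to 27 March 2000 tolled the period for 53 days, extending the deadline to 12 October 2002.
Ekwueme filed on 17 September 2002, before the 12 October 2002 deadline, so the action is timely.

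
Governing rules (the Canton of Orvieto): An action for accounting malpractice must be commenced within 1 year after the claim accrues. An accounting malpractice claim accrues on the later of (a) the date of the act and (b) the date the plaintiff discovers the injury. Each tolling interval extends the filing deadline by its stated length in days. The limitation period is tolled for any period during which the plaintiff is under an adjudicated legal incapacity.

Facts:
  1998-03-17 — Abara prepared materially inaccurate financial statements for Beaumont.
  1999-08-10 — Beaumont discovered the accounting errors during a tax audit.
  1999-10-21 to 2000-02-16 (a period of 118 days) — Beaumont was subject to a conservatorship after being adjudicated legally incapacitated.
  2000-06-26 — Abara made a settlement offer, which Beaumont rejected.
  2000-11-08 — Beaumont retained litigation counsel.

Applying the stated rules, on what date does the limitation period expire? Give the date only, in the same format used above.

2000-12-06

The claim accrued on 1999-08-10 — the later of the 1998-03-17 act and the 1999-08-10 discovery.
1 year from 1999-08-10 is 2000-08-10.
The plaintiff's legal incapacity from 1999-10-21 to 2000-02-16 tolled the period for 118 days, extending the deadline to 2000-12-06.
None of the other events listed affects the running of the period under the stated rules.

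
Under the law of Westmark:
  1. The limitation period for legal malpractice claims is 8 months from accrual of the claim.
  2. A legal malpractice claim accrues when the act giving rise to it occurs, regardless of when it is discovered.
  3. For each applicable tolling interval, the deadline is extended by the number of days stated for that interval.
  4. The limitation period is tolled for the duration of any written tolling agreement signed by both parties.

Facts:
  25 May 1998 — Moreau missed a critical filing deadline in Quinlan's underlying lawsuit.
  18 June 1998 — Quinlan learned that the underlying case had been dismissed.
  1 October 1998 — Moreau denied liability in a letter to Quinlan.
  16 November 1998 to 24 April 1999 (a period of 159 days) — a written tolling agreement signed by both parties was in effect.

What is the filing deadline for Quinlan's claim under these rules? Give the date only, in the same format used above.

Because the rule ties accrual to occurrence, the claim accrued on 25 May 1998, not on the 18 June 1998 discovery date.
8 months from 25 May 1998 is 25 January 1999.
The written tolling agreement from 16 November 1998 to 24 April 1999 tolled the period for 159 days, extending the deadline to 3 July 1999.
Nothing else in the chronology tolls or restarts the period.

3 July 1999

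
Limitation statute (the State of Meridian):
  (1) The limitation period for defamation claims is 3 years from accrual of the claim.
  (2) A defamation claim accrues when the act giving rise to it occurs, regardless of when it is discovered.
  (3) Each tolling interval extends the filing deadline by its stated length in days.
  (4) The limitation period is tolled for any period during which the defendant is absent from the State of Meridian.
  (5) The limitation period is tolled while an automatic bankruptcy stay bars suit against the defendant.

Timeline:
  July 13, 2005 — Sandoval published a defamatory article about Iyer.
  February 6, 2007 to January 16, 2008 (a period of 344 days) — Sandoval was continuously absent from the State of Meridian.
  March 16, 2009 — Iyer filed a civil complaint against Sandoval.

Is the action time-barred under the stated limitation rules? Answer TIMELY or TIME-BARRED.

The claim accrued on July 13, 2005, the date of the act.
The untolled deadline — 3 years after July 13, 2005 — is July 13, 2008.
Because the defendant's absence from the jurisdiction ran from February 6, 2007 to January 16, 2008, the deadline is extended by 344 days to June 22, 2009.
Iyer filed on March 16, 2009, before the June 22, 2009 deadline, so the action is timely.

TIMELY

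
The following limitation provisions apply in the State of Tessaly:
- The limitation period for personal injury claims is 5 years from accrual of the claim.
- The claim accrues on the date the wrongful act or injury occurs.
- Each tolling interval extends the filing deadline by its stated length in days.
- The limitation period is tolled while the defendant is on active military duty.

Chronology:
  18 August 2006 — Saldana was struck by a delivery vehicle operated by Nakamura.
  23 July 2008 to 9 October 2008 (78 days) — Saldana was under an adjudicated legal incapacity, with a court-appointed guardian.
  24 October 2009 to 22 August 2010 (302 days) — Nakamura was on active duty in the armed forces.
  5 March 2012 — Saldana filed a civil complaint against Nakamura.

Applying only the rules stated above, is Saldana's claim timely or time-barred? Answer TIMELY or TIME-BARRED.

The claim accrued on 18 August 2006, the date of the act.
5 years from 18 August 2006 is 18 August 2011.
Because the defendant's active military service ran from 24 October 2009 to 22 August 2010, the deadline is extended by 302 days to 15 June 2012.
Although the plaintiff's incapacity ran from 23 July 2008 to 9 October 2008, the stated rules do not make that a tolling event, so it is disregarded.
Filing on 5 March 2012 beat the 15 June 2012 deadline — the action is timely.

TIMELY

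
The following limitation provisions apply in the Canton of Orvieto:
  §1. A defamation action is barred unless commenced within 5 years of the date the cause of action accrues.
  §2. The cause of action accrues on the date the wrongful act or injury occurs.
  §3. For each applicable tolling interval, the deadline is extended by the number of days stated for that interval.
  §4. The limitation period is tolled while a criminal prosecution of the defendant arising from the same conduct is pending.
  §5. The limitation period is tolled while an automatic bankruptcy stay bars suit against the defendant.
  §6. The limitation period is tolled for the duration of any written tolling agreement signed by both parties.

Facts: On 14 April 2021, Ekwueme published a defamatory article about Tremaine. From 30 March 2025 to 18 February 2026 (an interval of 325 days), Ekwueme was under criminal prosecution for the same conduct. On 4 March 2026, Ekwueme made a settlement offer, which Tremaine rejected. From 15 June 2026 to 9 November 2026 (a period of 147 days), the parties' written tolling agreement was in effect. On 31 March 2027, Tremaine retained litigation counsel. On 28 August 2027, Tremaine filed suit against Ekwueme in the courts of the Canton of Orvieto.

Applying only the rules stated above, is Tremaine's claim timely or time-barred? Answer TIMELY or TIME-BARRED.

TIME-BARRED

The limitation period began to run on 14 April 2021.
Adding the 5 years base period to 14 April 2021 gives a deadline of 14 April 2026, before any tolling.
The period was tolled for 325 days by the pending criminal prosecution (30 March 2025 to 18 February 2026), pushing the deadline to 5 March 2027.
Because the written tolling agreement ran from 15 June 2026 to 9 November 2026, the deadline is extended by 147 days to 30 July 2027.
The other events in the timeline have no effect on the limitation period under the stated rules.
The 28 August 2027 filing falls after the 30 July 2027 deadline; the claim is time-barred.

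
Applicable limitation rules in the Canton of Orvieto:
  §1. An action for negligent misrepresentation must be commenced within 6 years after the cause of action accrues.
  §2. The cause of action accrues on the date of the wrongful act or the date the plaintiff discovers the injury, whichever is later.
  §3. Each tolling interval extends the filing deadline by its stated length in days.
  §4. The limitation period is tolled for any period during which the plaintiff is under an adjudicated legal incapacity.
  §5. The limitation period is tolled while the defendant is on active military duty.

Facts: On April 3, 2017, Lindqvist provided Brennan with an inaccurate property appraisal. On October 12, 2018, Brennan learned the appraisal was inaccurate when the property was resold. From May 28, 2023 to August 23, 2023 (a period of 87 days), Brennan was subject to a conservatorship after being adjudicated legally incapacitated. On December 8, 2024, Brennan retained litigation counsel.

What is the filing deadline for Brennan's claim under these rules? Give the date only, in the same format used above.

Because discovery on October 12, 2018 post-dates the April 3, 2017 act, accrual under the later-of rule falls on October 12, 2018.
Adding the 6 years base period to October 12, 2018 gives a deadline of October 12, 2024, before any tolling.
Because the plaintiff's legal incapacity ran from May 28, 2023 to August 23, 2023, the deadline is extended by 87 days to January 7, 2025.
None of the other events listed affects the running of the period under the stated rules.

January 7, 2025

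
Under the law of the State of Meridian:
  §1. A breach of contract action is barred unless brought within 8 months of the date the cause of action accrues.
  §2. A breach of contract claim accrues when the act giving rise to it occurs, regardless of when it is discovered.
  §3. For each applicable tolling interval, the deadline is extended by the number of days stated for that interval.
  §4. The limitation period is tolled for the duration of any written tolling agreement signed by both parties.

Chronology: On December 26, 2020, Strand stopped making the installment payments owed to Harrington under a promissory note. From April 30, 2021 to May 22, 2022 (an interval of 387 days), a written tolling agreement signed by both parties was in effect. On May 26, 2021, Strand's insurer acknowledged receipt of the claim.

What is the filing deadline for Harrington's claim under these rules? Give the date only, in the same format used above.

The claim accrued on December 26, 2020, when the wrongful act occurred.
Adding the 8 months base period to December 26, 2020 gives a deadline of August 26, 2021, before any tolling.
The written tolling agreement from April 30, 2021 to May 22, 2022 tolled the period for 387 days, extending the deadline to September 17, 2022.
Nothing else in the chronology tolls or restarts the period.

September 17, 2022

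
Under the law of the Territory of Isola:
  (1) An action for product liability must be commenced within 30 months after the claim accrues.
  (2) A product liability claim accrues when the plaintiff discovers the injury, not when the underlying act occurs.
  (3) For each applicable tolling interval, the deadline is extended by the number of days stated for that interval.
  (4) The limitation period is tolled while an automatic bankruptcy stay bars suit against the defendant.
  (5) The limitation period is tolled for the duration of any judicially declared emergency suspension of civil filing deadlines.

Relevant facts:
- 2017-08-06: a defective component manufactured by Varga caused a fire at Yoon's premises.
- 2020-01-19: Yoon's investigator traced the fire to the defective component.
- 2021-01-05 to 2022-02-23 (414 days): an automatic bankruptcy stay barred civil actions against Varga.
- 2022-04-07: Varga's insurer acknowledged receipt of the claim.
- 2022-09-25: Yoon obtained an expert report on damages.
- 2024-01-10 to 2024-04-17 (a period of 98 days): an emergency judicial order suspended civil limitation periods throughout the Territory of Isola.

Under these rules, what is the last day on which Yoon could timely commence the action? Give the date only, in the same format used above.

Accrual is tied to discovery, so the period began on 2020-01-19 rather than on 2017-08-06 when the act occurred.
The untolled deadline — 30 months after 2020-01-19 — is 2022-07-19.
The period was tolled for 414 days by the automatic bankruptcy stay (2021-01-05 to 2022-02-23), pushing the deadline to 2023-09-06.
The emergency suspension of filing deadlines starting 2024-01-10 came too late — the period had run on 2023-09-06 — and so does not extend the deadline.
Nothing else in the chronology tolls or restarts the period.

2023-09-06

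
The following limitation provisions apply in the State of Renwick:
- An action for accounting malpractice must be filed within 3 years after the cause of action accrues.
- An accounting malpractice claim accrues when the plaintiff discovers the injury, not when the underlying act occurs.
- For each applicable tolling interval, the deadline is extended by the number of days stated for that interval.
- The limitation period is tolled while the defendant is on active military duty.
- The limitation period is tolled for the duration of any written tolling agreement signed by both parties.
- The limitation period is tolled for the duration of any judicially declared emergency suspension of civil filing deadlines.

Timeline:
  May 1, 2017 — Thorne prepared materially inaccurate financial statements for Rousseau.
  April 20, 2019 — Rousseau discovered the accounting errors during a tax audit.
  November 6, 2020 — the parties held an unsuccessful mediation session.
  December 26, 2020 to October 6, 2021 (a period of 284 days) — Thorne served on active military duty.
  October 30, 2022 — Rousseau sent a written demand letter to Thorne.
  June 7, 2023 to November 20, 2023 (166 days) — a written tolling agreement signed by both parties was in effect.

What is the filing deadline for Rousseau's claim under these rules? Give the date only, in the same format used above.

January 29, 2023

The claim did not accrue until Rousseau discovered the injury on April 20, 2019; the May 1, 2017 act date does not start the clock under the stated rule.
Adding the 3 years base period to April 20, 2019 gives a deadline of April 20, 2022, before any tolling.
Because the defendant's active military service ran from December 26, 2020 to October 6, 2021, the deadline is extended by 284 days to January 29, 2023.
The written tolling agreement from June 7, 2023 to November 20, 2023 began after the period had already run on January 29, 2023, so it has no tolling effect.
Nothing else in the chronology tolls or restarts the period.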